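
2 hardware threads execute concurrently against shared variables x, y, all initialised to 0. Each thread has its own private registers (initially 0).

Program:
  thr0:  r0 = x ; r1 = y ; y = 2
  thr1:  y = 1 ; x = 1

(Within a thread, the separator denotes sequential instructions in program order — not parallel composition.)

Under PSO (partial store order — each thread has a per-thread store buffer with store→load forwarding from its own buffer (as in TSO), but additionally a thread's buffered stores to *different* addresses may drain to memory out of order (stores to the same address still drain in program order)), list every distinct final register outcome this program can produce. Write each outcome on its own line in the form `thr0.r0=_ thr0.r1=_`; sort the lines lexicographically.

outcome vector order: (thr0.r0,thr0.r1)
|PSO outcomes| = 4

thr0.r0=0 thr0.r1=0
thr0.r0=0 thr0.r1=1
thr0.r0=1 thr0.r1=0
thr0.r0=1 thr0.r1=1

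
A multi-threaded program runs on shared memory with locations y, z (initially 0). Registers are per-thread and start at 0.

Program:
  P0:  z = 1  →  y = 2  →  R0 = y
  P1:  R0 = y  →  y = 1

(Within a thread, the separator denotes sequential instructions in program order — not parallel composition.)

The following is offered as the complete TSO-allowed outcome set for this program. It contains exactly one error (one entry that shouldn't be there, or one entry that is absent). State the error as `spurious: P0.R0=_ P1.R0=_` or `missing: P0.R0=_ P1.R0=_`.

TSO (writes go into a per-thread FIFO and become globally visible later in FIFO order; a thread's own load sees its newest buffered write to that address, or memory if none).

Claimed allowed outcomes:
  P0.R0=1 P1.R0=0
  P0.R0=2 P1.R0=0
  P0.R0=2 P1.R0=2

outcome vector order: (P0.R0,P1.R0)
TSO (4): <1 0>, <1 2>, <2 0>, <2 2>
TSO∖claimed = {<1 2>}

missing: P0.R0=1 P1.R0=2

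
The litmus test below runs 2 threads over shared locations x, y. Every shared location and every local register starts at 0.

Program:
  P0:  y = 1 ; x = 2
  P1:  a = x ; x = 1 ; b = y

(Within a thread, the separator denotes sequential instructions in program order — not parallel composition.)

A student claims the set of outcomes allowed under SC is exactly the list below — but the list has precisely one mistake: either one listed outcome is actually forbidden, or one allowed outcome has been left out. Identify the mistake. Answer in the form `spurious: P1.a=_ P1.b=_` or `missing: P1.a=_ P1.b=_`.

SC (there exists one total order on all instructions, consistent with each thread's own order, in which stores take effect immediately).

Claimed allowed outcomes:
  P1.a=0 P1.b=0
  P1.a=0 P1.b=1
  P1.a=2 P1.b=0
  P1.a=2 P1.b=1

spurious: P1.a=2 P1.b=0

outcome vector order: (P1.a,P1.b)
[SC] allowed = {<0 0> <0 1> <2 1>}
claimed∖SC = {<2 0>}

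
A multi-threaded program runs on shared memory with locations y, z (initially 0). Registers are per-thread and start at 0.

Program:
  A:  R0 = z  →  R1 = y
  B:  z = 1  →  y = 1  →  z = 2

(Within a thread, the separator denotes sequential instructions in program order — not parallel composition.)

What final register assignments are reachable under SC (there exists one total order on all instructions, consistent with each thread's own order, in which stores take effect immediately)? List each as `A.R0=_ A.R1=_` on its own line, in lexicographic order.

A.R0=0 A.R1=0
A.R0=0 A.R1=1
A.R0=1 A.R1=0
A.R0=1 A.R1=1
A.R0=2 A.R1=1

outcome vector order: (A.R0,A.R1)
|SC outcomes| = 5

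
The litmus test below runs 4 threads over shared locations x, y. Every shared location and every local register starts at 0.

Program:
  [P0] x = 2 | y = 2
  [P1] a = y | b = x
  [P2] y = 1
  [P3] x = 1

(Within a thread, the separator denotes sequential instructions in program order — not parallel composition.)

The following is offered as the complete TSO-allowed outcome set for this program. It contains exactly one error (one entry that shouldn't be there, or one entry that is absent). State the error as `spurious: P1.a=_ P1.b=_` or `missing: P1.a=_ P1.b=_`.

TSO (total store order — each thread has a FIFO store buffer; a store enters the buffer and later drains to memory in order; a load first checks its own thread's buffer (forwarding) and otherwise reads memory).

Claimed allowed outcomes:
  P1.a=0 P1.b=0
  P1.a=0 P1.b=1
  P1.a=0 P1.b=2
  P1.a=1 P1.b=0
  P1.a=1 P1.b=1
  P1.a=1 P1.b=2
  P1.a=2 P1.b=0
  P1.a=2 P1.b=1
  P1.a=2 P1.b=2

outcome vector order: (P1.a,P1.b)
TSO: 8 outcomes — {(0,0) (0,1) (0,2) (1,0) (1,1) (1,2) (2,1) (2,2)}
claimed∖TSO = {(2,0)}

spurious: P1.a=2 P1.b=0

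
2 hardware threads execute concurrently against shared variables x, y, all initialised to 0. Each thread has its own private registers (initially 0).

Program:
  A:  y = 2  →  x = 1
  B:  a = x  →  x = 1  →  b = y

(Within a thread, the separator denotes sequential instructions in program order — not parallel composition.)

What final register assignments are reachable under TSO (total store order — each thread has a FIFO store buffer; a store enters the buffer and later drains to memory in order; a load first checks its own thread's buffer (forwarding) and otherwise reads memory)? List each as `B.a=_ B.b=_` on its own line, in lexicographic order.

outcome vector order: (B.a,B.b)
|TSO outcomes| = 3

B.a=0 B.b=0
B.a=0 B.b=2
B.a=1 B.b=2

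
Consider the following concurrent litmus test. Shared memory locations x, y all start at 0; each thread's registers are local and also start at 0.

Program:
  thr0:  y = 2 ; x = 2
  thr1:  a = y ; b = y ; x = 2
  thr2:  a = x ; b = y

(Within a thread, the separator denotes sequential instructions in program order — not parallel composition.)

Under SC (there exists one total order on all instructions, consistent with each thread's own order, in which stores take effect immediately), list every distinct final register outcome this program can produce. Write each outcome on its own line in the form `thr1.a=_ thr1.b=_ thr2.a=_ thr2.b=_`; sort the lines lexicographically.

thr1.a=0 thr1.b=0 thr2.a=0 thr2.b=0
thr1.a=0 thr1.b=0 thr2.a=0 thr2.b=2
thr1.a=0 thr1.b=0 thr2.a=2 thr2.b=0
thr1.a=0 thr1.b=0 thr2.a=2 thr2.b=2
thr1.a=0 thr1.b=2 thr2.a=0 thr2.b=0
thr1.a=0 thr1.b=2 thr2.a=0 thr2.b=2
thr1.a=0 thr1.b=2 thr2.a=2 thr2.b=2
thr1.a=2 thr1.b=2 thr2.a=0 thr2.b=0
thr1.a=2 thr1.b=2 thr2.a=0 thr2.b=2
thr1.a=2 thr1.b=2 thr2.a=2 thr2.b=2

outcome vector order: (thr1.a,thr1.b,thr2.a,thr2.b)
|SC outcomes| = 10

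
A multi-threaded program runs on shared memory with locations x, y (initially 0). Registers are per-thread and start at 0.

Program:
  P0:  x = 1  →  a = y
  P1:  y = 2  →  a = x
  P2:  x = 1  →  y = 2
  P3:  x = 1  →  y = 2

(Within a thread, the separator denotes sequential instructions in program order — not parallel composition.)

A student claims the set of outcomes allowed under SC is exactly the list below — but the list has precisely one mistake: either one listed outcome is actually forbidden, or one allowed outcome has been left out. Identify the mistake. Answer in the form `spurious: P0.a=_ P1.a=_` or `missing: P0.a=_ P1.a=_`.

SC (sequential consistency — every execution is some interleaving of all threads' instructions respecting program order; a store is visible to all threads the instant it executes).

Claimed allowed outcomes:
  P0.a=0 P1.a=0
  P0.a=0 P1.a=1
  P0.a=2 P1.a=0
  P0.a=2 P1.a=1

spurious: P0.a=0 P1.a=0

outcome vector order: (P0.a,P1.a)
under SC → (0,1) (2,0) (2,1)
claimed∖SC = {(0,0)}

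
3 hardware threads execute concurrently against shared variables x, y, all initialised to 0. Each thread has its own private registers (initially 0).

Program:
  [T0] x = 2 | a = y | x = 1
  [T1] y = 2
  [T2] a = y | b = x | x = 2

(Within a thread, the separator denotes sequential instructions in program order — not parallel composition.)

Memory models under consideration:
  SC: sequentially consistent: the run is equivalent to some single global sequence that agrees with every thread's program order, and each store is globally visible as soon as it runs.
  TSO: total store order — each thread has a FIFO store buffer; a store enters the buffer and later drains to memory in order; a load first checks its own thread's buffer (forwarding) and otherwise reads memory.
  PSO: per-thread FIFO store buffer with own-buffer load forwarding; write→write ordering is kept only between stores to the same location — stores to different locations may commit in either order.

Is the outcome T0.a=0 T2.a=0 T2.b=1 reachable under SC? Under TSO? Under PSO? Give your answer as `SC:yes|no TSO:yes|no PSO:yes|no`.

outcome vector order: (T0.a,T2.a,T2.b)
SC: 11 outcomes — {<0 0 0> <0 0 1> <0 0 2> <0 2 1> <0 2 2> <2 0 0> <2 0 1> <2 0 2> <2 2 0> <2 2 1> <2 2 2>}
TSO: 12 outcomes — {<0 0 0> <0 0 1> <0 0 2> <0 2 0> <0 2 1> <0 2 2> <2 0 0> <2 0 1> <2 0 2> <2 2 0> <2 2 1> <2 2 2>}
PSO: 12 outcomes — {<0 0 0> <0 0 1> <0 0 2> <0 2 0> <0 2 1> <0 2 2> <2 0 0> <2 0 1> <2 0 2> <2 2 0> <2 2 1> <2 2 2>}
target <0 0 1> ∈ {SC,TSO,PSO}

SC:yes TSO:yes PSO:yes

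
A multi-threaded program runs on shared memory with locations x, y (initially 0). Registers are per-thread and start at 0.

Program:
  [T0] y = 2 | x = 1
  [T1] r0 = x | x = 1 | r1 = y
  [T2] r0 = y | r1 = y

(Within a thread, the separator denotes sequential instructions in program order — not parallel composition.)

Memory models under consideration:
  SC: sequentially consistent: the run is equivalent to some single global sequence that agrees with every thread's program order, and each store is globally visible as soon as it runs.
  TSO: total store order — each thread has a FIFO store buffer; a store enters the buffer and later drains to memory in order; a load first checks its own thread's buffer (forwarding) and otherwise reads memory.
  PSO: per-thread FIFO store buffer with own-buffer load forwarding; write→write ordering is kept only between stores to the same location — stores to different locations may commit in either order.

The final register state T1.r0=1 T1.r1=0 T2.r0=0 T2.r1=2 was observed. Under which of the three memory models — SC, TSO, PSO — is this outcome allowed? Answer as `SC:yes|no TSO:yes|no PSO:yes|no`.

SC:no TSO:no PSO:yes

outcome vector order: (T1.r0,T1.r1,T2.r0,T2.r1)
under SC → 0000 0002 0022 0200 0202 0222 1200 1202 1222
under TSO → 0000 0002 0022 0200 0202 0222 1200 1202 1222
under PSO → 0000 0002 0022 0200 0202 0222 1000 1002 1022 1200 1202 1222
target 1002 ∈ {PSO}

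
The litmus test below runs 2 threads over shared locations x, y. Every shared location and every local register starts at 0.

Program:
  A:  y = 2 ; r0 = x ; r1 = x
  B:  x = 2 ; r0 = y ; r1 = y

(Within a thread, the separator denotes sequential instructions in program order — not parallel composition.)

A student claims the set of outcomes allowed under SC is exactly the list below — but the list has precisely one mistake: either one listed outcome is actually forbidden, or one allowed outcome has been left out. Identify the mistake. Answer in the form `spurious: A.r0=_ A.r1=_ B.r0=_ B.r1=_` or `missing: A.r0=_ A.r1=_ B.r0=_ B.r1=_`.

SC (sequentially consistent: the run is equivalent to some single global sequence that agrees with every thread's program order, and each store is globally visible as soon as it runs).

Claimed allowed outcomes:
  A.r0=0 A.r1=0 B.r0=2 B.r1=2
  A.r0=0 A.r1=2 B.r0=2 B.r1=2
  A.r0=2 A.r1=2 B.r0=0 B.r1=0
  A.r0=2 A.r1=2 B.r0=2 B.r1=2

missing: A.r0=2 A.r1=2 B.r0=0 B.r1=2

outcome vector order: (A.r0,A.r1,B.r0,B.r1)
under SC → 0022, 0222, 2200, 2202, 2222
SC∖claimed = {2202}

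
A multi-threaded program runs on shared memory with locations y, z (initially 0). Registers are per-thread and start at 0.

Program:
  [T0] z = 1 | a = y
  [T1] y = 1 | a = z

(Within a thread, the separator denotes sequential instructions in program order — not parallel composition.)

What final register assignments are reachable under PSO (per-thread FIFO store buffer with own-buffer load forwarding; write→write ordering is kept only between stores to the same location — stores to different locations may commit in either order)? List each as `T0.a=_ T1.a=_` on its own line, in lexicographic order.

outcome vector order: (T0.a,T1.a)
|PSO outcomes| = 4

T0.a=0 T1.a=0
T0.a=0 T1.a=1
T0.a=1 T1.a=0
T0.a=1 T1.a=1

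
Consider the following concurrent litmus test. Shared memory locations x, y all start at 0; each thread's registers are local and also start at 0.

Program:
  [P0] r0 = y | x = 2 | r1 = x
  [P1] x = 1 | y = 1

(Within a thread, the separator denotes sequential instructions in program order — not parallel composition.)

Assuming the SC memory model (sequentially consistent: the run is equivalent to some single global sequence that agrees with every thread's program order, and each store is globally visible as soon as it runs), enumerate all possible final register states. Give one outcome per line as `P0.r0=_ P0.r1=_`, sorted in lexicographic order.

outcome vector order: (P0.r0,P0.r1)
|SC outcomes| = 3

P0.r0=0 P0.r1=1
P0.r0=0 P0.r1=2
P0.r0=1 P0.r1=2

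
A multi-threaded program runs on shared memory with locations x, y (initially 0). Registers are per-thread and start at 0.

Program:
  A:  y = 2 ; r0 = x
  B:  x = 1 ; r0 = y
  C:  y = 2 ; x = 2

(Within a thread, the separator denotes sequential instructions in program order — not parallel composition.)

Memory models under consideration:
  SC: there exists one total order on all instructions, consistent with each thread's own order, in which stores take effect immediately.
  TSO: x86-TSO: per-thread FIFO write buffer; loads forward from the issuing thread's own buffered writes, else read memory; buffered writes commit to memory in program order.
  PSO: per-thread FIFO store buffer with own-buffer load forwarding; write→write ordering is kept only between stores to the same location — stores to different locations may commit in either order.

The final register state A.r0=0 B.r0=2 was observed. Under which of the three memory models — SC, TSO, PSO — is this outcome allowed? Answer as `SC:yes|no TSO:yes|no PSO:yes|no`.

outcome vector order: (A.r0,B.r0)
SC: 5 outcomes — {(0,2) (1,0) (1,2) (2,0) (2,2)}
TSO: 6 outcomes — {(0,0) (0,2) (1,0) (1,2) (2,0) (2,2)}
PSO: 6 outcomes — {(0,0) (0,2) (1,0) (1,2) (2,0) (2,2)}
target (0,2) ∈ {SC,TSO,PSO}

SC:yes TSO:yes PSO:yes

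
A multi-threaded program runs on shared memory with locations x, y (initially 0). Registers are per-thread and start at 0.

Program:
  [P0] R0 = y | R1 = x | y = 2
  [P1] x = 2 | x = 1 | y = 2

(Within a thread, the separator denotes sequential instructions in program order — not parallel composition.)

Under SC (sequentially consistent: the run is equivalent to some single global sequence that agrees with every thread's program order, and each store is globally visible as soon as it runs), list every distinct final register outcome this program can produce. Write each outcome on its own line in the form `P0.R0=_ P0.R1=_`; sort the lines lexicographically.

outcome vector order: (P0.R0,P0.R1)
|SC outcomes| = 4

P0.R0=0 P0.R1=0
P0.R0=0 P0.R1=1
P0.R0=0 P0.R1=2
P0.R0=2 P0.R1=1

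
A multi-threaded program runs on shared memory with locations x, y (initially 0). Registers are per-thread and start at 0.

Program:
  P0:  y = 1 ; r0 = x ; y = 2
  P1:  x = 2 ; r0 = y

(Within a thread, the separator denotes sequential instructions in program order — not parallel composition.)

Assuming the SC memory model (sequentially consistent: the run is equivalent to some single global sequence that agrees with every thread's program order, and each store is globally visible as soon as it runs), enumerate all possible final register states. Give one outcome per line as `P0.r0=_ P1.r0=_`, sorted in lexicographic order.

P0.r0=0 P1.r0=1
P0.r0=0 P1.r0=2
P0.r0=2 P1.r0=0
P0.r0=2 P1.r0=1
P0.r0=2 P1.r0=2

outcome vector order: (P0.r0,P1.r0)
|SC outcomes| = 5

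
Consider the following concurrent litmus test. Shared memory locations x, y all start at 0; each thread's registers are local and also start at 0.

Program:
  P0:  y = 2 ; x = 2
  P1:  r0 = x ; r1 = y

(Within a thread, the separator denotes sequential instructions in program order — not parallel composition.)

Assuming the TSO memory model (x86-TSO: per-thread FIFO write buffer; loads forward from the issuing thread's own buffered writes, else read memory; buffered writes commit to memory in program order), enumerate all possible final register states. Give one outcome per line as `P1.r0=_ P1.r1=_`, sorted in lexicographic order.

P1.r0=0 P1.r1=0
P1.r0=0 P1.r1=2
P1.r0=2 P1.r1=2

outcome vector order: (P1.r0,P1.r1)
|TSO outcomes| = 3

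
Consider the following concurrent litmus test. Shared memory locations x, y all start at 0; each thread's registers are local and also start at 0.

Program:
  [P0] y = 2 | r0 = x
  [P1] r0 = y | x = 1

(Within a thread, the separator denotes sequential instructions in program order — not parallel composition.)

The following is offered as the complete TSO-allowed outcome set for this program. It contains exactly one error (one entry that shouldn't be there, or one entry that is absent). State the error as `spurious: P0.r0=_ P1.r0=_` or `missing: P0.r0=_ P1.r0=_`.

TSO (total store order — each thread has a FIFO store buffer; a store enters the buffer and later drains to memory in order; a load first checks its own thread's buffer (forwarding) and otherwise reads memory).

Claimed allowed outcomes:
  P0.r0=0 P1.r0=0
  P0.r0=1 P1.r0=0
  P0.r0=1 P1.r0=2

missing: P0.r0=0 P1.r0=2

outcome vector order: (P0.r0,P1.r0)
[TSO] allowed = {00, 02, 10, 12}
TSO∖claimed = {02}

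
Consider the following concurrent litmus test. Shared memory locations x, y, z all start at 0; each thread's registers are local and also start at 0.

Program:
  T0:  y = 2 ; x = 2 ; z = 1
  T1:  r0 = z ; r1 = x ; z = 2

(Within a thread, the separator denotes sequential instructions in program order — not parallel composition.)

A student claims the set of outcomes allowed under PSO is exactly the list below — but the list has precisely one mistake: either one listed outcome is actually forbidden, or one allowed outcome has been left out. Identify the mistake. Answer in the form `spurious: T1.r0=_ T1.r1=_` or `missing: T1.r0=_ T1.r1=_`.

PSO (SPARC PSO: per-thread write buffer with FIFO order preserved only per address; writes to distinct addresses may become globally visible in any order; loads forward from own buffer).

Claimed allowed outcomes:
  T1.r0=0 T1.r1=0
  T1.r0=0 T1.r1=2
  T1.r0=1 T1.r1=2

outcome vector order: (T1.r0,T1.r1)
under PSO → 0/0 0/2 1/0 1/2
PSO∖claimed = {1/0}

missing: T1.r0=1 T1.r1=0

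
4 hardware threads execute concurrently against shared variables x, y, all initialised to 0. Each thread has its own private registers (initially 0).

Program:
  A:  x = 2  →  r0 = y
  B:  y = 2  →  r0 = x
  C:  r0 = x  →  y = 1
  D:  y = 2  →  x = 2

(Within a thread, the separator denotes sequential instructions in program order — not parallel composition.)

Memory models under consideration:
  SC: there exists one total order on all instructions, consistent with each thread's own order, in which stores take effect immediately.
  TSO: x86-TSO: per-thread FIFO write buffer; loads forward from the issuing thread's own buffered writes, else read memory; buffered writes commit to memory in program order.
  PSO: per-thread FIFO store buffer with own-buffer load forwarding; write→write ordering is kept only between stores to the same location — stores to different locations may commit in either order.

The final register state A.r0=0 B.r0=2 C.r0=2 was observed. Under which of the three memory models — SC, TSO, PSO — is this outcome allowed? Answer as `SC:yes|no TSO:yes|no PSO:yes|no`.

outcome vector order: (A.r0,B.r0,C.r0)
SC: 10 outcomes — {020, 022, 100, 102, 120, 122, 200, 202, 220, 222}
TSO: 12 outcomes — {000, 002, 020, 022, 100, 102, 120, 122, 200, 202, 220, 222}
PSO: 12 outcomes — {000, 002, 020, 022, 100, 102, 120, 122, 200, 202, 220, 222}
target 022 ∈ {SC,TSO,PSO}

SC:yes TSO:yes PSO:yes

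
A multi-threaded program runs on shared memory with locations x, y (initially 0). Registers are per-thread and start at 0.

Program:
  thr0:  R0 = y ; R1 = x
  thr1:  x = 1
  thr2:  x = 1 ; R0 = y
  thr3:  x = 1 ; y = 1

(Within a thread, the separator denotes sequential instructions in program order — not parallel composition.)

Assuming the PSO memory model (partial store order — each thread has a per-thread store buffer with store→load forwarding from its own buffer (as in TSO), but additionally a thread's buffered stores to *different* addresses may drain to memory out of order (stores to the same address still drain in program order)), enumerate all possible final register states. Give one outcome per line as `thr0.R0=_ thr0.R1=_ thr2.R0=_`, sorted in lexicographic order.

thr0.R0=0 thr0.R1=0 thr2.R0=0
thr0.R0=0 thr0.R1=0 thr2.R0=1
thr0.R0=0 thr0.R1=1 thr2.R0=0
thr0.R0=0 thr0.R1=1 thr2.R0=1
thr0.R0=1 thr0.R1=0 thr2.R0=0
thr0.R0=1 thr0.R1=0 thr2.R0=1
thr0.R0=1 thr0.R1=1 thr2.R0=0
thr0.R0=1 thr0.R1=1 thr2.R0=1

outcome vector order: (thr0.R0,thr0.R1,thr2.R0)
|PSO outcomes| = 8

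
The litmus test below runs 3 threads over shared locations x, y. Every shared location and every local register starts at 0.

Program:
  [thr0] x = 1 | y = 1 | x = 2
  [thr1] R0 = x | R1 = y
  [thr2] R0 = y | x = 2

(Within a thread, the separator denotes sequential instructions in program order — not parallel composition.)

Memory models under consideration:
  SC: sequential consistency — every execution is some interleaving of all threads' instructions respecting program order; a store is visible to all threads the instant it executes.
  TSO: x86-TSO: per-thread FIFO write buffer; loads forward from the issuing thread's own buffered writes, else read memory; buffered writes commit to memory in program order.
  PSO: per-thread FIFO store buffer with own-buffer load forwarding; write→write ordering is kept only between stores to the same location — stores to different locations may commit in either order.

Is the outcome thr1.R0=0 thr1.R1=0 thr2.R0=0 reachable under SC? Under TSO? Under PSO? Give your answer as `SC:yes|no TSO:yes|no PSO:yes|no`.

outcome vector order: (thr1.R0,thr1.R1,thr2.R0)
[SC] allowed = {(0,0,0), (0,0,1), (0,1,0), (0,1,1), (1,0,0), (1,0,1), (1,1,0), (1,1,1), (2,0,0), (2,1,0), (2,1,1)}
[TSO] allowed = {(0,0,0), (0,0,1), (0,1,0), (0,1,1), (1,0,0), (1,0,1), (1,1,0), (1,1,1), (2,0,0), (2,1,0), (2,1,1)}
[PSO] allowed = {(0,0,0), (0,0,1), (0,1,0), (0,1,1), (1,0,0), (1,0,1), (1,1,0), (1,1,1), (2,0,0), (2,0,1), (2,1,0), (2,1,1)}
target (0,0,0) ∈ {SC,TSO,PSO}

SC:yes TSO:yes PSO:yes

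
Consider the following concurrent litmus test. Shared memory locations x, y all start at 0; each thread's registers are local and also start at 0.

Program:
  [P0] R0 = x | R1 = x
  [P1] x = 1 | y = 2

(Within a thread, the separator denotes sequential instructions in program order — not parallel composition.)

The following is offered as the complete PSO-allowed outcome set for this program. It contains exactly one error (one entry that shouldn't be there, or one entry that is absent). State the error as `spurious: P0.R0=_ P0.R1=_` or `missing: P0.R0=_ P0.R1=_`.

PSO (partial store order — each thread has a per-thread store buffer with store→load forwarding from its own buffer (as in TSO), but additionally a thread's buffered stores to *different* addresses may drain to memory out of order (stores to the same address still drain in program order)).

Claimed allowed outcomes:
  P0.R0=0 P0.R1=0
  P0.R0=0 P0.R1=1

outcome vector order: (P0.R0,P0.R1)
PSO: 3 outcomes — {00 01 11}
PSO∖claimed = {11}

missing: P0.R0=1 P0.R1=1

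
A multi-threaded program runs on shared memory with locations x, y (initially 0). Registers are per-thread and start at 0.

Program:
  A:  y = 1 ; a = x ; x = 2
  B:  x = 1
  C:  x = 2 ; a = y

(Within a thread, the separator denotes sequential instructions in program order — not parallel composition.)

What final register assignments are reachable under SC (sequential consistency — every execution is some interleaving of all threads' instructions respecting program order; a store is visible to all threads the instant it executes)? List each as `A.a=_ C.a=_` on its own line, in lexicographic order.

outcome vector order: (A.a,C.a)
|SC outcomes| = 5

A.a=0 C.a=1
A.a=1 C.a=0
A.a=1 C.a=1
A.a=2 C.a=0
A.a=2 C.a=1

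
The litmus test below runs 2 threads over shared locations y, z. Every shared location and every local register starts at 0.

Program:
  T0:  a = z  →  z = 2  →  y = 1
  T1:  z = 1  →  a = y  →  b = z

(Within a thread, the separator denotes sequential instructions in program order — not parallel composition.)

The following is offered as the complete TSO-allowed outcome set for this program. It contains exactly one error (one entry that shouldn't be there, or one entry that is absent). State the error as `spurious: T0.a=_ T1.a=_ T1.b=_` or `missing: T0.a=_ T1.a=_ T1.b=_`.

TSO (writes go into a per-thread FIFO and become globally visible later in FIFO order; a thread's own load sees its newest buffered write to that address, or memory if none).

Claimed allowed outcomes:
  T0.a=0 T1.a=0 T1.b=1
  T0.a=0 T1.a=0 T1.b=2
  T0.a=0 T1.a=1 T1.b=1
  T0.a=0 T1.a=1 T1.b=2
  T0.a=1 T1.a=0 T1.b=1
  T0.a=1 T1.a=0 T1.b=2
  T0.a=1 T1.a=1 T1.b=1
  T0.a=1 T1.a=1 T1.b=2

outcome vector order: (T0.a,T1.a,T1.b)
under TSO → 0/0/1; 0/0/2; 0/1/1; 0/1/2; 1/0/1; 1/0/2; 1/1/2
claimed∖TSO = {1/1/1}

spurious: T0.a=1 T1.a=1 T1.b=1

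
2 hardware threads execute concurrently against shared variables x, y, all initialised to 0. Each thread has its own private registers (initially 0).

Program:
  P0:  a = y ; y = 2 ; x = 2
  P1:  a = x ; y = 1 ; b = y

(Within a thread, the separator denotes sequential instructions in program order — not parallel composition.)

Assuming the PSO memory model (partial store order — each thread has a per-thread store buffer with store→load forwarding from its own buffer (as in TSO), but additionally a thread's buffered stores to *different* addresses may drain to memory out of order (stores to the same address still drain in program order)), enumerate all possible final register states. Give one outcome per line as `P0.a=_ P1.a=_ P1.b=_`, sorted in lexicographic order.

outcome vector order: (P0.a,P1.a,P1.b)
|PSO outcomes| = 6

P0.a=0 P1.a=0 P1.b=1
P0.a=0 P1.a=0 P1.b=2
P0.a=0 P1.a=2 P1.b=1
P0.a=0 P1.a=2 P1.b=2
P0.a=1 P1.a=0 P1.b=1
P0.a=1 P1.a=0 P1.b=2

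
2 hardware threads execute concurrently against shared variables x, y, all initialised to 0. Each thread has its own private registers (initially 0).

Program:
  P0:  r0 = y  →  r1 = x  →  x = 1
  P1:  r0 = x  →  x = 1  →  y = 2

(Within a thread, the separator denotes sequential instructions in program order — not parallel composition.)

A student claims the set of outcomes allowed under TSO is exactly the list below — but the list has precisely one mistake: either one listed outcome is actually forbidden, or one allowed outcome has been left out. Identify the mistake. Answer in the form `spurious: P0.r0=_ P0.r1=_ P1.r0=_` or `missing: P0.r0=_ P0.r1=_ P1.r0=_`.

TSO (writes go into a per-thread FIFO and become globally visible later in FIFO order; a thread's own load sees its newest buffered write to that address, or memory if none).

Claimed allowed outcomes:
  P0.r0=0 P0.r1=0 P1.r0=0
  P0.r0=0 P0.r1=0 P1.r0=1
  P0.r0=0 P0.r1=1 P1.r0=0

missing: P0.r0=2 P0.r1=1 P1.r0=0

outcome vector order: (P0.r0,P0.r1,P1.r0)
TSO (4): 0/0/0 0/0/1 0/1/0 2/1/0
TSO∖claimed = {2/1/0}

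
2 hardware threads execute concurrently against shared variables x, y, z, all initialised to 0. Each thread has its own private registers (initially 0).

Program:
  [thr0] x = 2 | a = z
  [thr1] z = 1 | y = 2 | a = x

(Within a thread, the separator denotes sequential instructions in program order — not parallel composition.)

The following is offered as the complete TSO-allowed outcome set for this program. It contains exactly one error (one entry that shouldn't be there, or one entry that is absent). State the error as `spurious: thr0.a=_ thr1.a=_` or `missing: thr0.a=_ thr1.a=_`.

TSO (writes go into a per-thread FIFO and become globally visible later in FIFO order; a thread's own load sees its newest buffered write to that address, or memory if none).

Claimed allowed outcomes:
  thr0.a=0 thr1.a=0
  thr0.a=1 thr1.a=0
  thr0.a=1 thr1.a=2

missing: thr0.a=0 thr1.a=2

outcome vector order: (thr0.a,thr1.a)
TSO: 4 outcomes — {(0,0) (0,2) (1,0) (1,2)}
TSO∖claimed = {(0,2)}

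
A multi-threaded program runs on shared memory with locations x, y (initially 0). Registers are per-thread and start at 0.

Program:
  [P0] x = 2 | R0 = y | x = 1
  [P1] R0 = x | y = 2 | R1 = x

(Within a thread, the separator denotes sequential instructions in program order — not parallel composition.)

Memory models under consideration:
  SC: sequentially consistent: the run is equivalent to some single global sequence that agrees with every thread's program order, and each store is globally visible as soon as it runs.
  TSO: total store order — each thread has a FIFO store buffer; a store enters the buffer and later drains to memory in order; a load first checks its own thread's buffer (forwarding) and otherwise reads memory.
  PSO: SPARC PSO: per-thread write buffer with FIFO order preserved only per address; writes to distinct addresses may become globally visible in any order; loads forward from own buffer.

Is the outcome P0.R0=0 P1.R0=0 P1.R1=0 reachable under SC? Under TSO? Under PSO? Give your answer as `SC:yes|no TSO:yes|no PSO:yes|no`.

SC:no TSO:yes PSO:yes

outcome vector order: (P0.R0,P1.R0,P1.R1)
under SC → (0,0,1), (0,0,2), (0,1,1), (0,2,1), (0,2,2), (2,0,0), (2,0,1), (2,0,2), (2,2,1), (2,2,2)
under TSO → (0,0,0), (0,0,1), (0,0,2), (0,1,1), (0,2,1), (0,2,2), (2,0,0), (2,0,1), (2,0,2), (2,2,1), (2,2,2)
under PSO → (0,0,0), (0,0,1), (0,0,2), (0,1,1), (0,2,1), (0,2,2), (2,0,0), (2,0,1), (2,0,2), (2,2,1), (2,2,2)
target (0,0,0) ∈ {TSO,PSO}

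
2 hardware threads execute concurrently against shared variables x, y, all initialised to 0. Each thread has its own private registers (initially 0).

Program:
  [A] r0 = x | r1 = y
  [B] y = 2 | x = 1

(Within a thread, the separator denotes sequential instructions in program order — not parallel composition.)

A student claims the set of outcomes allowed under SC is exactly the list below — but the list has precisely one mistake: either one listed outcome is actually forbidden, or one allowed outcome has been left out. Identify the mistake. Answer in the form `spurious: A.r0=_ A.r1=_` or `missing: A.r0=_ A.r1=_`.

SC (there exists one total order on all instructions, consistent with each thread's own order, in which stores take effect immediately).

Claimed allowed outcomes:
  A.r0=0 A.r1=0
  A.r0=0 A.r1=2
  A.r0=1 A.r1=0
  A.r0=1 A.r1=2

spurious: A.r0=1 A.r1=0

outcome vector order: (A.r0,A.r1)
SC: 3 outcomes — {<0 0>, <0 2>, <1 2>}
claimed∖SC = {<1 0>}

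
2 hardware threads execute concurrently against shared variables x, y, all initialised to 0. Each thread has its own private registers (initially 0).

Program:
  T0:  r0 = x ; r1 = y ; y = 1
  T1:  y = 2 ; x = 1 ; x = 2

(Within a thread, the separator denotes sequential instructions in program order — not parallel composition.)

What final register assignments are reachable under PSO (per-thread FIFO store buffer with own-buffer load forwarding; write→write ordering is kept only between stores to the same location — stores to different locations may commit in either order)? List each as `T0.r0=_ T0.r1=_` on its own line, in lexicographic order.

T0.r0=0 T0.r1=0
T0.r0=0 T0.r1=2
T0.r0=1 T0.r1=0
T0.r0=1 T0.r1=2
T0.r0=2 T0.r1=0
T0.r0=2 T0.r1=2

outcome vector order: (T0.r0,T0.r1)
|PSO outcomes| = 6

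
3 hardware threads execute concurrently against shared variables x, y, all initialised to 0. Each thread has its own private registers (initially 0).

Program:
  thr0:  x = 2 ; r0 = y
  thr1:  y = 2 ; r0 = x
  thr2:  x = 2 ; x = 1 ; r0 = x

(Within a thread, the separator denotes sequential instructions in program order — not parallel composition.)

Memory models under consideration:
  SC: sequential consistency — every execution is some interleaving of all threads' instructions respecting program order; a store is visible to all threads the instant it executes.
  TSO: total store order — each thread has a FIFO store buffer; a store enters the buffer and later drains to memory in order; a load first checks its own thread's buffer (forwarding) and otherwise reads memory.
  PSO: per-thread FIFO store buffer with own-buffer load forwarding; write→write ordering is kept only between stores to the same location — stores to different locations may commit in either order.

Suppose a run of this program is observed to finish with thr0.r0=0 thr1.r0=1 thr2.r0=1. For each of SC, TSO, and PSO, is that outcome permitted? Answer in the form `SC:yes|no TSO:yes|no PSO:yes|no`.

SC:yes TSO:yes PSO:yes

outcome vector order: (thr0.r0,thr1.r0,thr2.r0)
[SC] allowed = {011; 021; 022; 201; 202; 211; 212; 221; 222}
[TSO] allowed = {001; 002; 011; 012; 021; 022; 201; 202; 211; 212; 221; 222}
[PSO] allowed = {001; 002; 011; 012; 021; 022; 201; 202; 211; 212; 221; 222}
target 011 ∈ {SC,TSO,PSO}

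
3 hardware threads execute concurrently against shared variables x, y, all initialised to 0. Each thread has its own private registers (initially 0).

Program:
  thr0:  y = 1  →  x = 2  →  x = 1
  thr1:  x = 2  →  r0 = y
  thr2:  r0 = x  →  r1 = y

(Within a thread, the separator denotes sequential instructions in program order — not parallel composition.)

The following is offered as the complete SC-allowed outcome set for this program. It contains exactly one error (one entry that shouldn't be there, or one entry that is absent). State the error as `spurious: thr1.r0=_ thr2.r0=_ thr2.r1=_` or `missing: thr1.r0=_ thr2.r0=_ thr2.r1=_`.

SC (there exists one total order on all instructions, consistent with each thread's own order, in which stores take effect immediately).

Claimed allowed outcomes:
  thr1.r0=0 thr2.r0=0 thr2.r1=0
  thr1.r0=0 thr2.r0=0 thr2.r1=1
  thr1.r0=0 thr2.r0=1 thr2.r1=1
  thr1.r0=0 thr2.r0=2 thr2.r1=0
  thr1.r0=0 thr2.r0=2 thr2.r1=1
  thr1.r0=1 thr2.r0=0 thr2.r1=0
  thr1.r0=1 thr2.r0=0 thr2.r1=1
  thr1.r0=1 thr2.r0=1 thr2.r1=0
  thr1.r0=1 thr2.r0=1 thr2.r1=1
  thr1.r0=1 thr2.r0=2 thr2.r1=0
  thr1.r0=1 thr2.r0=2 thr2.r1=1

outcome vector order: (thr1.r0,thr2.r0,thr2.r1)
SC (10): 000; 001; 011; 020; 021; 100; 101; 111; 120; 121
claimed∖SC = {110}

spurious: thr1.r0=1 thr2.r0=1 thr2.r1=0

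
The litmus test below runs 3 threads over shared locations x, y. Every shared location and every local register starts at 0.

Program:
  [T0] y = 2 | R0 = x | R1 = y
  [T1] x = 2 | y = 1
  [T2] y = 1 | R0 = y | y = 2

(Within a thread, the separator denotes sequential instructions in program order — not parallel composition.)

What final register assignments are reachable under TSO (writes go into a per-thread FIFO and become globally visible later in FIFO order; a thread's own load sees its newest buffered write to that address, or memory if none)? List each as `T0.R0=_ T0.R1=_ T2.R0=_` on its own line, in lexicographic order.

T0.R0=0 T0.R1=1 T2.R0=1
T0.R0=0 T0.R1=1 T2.R0=2
T0.R0=0 T0.R1=2 T2.R0=1
T0.R0=0 T0.R1=2 T2.R0=2
T0.R0=2 T0.R1=1 T2.R0=1
T0.R0=2 T0.R1=1 T2.R0=2
T0.R0=2 T0.R1=2 T2.R0=1
T0.R0=2 T0.R1=2 T2.R0=2

outcome vector order: (T0.R0,T0.R1,T2.R0)
|TSO outcomes| = 8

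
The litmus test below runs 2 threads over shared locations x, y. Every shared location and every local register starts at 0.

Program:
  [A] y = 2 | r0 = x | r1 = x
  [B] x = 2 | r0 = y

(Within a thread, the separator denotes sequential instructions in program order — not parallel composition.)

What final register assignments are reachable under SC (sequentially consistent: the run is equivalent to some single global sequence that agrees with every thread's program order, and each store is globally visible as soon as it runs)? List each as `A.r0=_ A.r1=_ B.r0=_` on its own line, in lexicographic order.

A.r0=0 A.r1=0 B.r0=2
A.r0=0 A.r1=2 B.r0=2
A.r0=2 A.r1=2 B.r0=0
A.r0=2 A.r1=2 B.r0=2

outcome vector order: (A.r0,A.r1,B.r0)
|SC outcomes| = 4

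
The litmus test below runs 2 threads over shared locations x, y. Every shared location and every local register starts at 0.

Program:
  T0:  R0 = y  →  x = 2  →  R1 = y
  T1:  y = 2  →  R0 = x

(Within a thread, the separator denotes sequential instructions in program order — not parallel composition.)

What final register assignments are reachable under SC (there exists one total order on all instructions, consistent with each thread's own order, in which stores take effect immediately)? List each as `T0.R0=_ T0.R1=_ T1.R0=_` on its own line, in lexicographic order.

outcome vector order: (T0.R0,T0.R1,T1.R0)
|SC outcomes| = 5

T0.R0=0 T0.R1=0 T1.R0=2
T0.R0=0 T0.R1=2 T1.R0=0
T0.R0=0 T0.R1=2 T1.R0=2
T0.R0=2 T0.R1=2 T1.R0=0
T0.R0=2 T0.R1=2 T1.R0=2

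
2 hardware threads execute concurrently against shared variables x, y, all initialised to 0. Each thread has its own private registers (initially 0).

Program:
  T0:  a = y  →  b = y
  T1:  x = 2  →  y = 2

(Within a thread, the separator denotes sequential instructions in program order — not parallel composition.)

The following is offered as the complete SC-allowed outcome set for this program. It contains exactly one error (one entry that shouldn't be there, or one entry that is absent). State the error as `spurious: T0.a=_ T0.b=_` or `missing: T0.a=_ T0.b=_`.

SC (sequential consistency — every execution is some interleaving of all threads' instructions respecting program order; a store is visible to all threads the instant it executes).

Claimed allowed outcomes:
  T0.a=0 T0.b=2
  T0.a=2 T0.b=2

missing: T0.a=0 T0.b=0

outcome vector order: (T0.a,T0.b)
SC: 3 outcomes — {0/0; 0/2; 2/2}
SC∖claimed = {0/0}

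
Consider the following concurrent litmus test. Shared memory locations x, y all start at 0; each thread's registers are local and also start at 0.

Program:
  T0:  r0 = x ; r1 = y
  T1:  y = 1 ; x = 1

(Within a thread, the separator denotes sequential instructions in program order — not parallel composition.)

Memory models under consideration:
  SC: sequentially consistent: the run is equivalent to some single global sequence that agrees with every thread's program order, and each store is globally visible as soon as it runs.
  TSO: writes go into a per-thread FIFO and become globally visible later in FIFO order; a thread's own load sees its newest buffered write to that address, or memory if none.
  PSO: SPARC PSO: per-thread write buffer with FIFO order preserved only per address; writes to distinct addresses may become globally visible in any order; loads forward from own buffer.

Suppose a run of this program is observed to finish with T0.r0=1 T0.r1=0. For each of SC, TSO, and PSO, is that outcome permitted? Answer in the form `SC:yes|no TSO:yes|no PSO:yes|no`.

outcome vector order: (T0.r0,T0.r1)
SC: 3 outcomes — {00, 01, 11}
TSO: 3 outcomes — {00, 01, 11}
PSO: 4 outcomes — {00, 01, 10, 11}
target 10 ∈ {PSO}

SC:no TSO:no PSO:yes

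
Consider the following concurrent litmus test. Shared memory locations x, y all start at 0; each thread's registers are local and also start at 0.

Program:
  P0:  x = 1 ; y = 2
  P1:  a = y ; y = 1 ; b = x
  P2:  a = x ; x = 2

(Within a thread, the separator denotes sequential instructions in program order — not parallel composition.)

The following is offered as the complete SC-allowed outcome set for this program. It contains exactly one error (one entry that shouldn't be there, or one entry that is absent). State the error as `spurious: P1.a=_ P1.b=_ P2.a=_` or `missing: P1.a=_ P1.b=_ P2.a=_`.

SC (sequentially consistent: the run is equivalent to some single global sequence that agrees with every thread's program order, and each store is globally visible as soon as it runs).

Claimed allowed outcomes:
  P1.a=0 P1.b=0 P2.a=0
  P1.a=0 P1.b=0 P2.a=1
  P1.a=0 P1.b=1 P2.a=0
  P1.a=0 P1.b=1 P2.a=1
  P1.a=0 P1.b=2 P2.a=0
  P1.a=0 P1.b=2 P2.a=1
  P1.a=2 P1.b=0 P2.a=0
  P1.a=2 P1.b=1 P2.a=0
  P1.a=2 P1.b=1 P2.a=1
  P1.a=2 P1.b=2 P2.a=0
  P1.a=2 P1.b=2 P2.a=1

spurious: P1.a=2 P1.b=0 P2.a=0

outcome vector order: (P1.a,P1.b,P2.a)
SC: 10 outcomes — {0/0/0; 0/0/1; 0/1/0; 0/1/1; 0/2/0; 0/2/1; 2/1/0; 2/1/1; 2/2/0; 2/2/1}
claimed∖SC = {2/0/0}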